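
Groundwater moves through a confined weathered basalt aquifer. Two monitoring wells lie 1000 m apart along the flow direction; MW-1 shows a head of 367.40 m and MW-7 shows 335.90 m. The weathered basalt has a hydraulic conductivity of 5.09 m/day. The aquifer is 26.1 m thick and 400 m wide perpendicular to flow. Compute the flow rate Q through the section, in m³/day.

1670

Cross-sectional area A = 400 × 26.1 = 10440 m².
Hydraulic gradient i = (367.40 − 335.90) / 1000 = 31.5 / 1000 = 0.03150.
Darcy's law: Q = K · A · i = 5.090 × 10440 × 0.03150 = 1674 m³/day.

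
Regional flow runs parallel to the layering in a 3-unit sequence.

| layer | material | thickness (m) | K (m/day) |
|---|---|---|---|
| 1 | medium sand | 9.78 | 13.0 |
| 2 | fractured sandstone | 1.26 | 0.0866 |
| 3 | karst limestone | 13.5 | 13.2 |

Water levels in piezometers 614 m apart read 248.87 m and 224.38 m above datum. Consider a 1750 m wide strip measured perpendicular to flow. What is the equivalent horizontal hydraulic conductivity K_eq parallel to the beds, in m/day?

12.4

Flow is parallel to layering, so each bed carries its own Darcy discharge and the transmissivities add.
Σ(K_i·b_i) = 13.0×9.78 + 0.0866×1.26 + 13.2×13.5 = 305.4 m²/day.
Total thickness b = 24.54 m, so K_eq = Σ(K_i·b_i)/b = 12.45 m/day.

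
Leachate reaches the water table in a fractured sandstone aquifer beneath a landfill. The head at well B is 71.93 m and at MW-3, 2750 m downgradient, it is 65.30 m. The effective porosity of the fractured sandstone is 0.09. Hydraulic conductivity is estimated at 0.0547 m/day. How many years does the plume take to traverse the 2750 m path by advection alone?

5140

Hydraulic gradient i = (71.93 − 65.30) / 2750 = 6.63 / 2750 = 0.002411.
Darcy flux q = K · i = 0.05470 × 0.002411 = 0.0001319 m/day.
Seepage velocity v = q / n_e = 0.0001319 / 0.09 = 0.001465 m/day.
Travel time t = L / v = 2750 / 0.001465 = 1.877e+06 days = 5138 years.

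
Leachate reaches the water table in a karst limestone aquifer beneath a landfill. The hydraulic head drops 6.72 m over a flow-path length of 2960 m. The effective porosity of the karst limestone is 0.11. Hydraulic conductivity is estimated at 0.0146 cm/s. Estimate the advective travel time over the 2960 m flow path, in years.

Convert K: 0.0146 cm/s × 864 = 12.61 m/day.
Hydraulic gradient i = Δh / L = 6.72 / 2960 = 0.002270.
Darcy flux q = K · i = 12.61 × 0.002270 = 0.02864 m/day.
Seepage velocity v = q / n_e = 0.02864 / 0.11 = 0.2603 m/day.
Travel time t = L / v = 2960 / 0.2603 = 11369 days = 31.13 years.

31.1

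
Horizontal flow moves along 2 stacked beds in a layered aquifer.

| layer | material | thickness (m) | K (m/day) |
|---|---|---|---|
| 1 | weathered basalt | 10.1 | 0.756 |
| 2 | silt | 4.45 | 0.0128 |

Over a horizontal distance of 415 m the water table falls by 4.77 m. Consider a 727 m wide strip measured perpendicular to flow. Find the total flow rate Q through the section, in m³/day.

64.3

Flow is parallel to layering, so each bed carries its own Darcy discharge and the transmissivities add.
Σ(K_i·b_i) = 0.756×10.1 + 0.0128×4.45 = 7.693 m²/day.
Hydraulic gradient i = Δh / L = 4.77 / 415 = 0.01149.
Q = Σ(K_i·b_i) · W · i = 7.693 × 727 × 0.01149 = 64.28 m³/day.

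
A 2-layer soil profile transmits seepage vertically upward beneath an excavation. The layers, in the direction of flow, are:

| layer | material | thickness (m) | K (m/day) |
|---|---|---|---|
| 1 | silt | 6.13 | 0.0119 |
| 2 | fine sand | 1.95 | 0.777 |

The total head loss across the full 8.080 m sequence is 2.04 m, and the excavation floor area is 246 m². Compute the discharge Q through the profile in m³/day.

Flow is perpendicular to layering, so the layers act in series and the equivalent K is the thickness-weighted harmonic mean.
Total thickness L = 6.13 + 1.95 = 8.080 m.
Σ(b_i/K_i) = 6.13/0.0119 + 1.95/0.777 = 517.6 d.
K_eq = L / Σ(b_i/K_i) = 8.080 / 517.6 = 0.01561 m/day.
Q = K_eq · A · (Δh/L) = 0.01561 × 246 × (2.04/8.080) = 0.9695 m³/day.

0.969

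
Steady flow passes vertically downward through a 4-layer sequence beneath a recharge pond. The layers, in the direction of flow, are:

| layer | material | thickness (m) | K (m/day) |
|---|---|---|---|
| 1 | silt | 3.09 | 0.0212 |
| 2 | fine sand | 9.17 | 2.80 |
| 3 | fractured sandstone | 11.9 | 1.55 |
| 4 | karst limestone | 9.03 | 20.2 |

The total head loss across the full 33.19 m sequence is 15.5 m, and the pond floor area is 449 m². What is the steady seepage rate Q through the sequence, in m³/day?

Flow is perpendicular to layering, so the layers act in series and the equivalent K is the thickness-weighted harmonic mean.
Total thickness L = 3.09 + 9.17 + 11.9 + 9.03 = 33.19 m.
Σ(b_i/K_i) = 3.09/0.0212 + 9.17/2.80 + 11.9/1.55 + 9.03/20.2 = 157.2 d.
K_eq = L / Σ(b_i/K_i) = 33.19 / 157.2 = 0.2112 m/day.
Q = K_eq · A · (Δh/L) = 0.2112 × 449 × (15.5/33.19) = 44.28 m³/day.

44.3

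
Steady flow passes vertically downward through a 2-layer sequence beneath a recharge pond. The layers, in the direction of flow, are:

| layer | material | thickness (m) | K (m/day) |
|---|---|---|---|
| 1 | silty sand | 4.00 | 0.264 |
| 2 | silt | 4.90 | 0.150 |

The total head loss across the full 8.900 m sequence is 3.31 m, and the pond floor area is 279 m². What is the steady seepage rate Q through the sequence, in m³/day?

Flow is perpendicular to layering, so the layers act in series and the equivalent K is the thickness-weighted harmonic mean.
Total thickness L = 4.00 + 4.90 = 8.900 m.
Σ(b_i/K_i) = 4.00/0.264 + 4.90/0.150 = 47.82 d.
K_eq = L / Σ(b_i/K_i) = 8.900 / 47.82 = 0.1861 m/day.
Q = K_eq · A · (Δh/L) = 0.1861 × 279 × (3.31/8.900) = 19.31 m³/day.

19.3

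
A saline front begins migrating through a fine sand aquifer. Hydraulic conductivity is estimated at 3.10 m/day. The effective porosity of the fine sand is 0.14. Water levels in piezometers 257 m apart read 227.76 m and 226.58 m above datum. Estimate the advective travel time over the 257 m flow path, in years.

Hydraulic gradient i = (227.76 − 226.58) / 257 = 1.18 / 257 = 0.004591.
Darcy flux q = K · i = 3.100 × 0.004591 = 0.01423 m/day.
Seepage velocity v = q / n_e = 0.01423 / 0.14 = 0.1017 m/day.
Travel time t = L / v = 257 / 0.1017 = 2528 days = 6.921 years.

6.92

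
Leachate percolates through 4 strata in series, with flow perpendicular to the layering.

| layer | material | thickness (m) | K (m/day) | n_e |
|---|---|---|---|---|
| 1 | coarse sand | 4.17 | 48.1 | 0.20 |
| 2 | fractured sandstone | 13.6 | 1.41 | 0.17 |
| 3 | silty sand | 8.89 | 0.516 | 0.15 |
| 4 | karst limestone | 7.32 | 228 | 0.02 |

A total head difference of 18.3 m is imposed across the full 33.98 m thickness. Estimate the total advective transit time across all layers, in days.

6.82

With flow normal to the layers, continuity requires the same specific discharge q through every layer.
Σ(b_i/K_i) = 4.17/48.1 + 13.6/1.41 + 8.89/0.516 + 7.32/228 = 26.99 d.
q = Δh / Σ(b_i/K_i) = 18.3 / 26.99 = 0.6780 m/day.
In each layer the seepage velocity is v_i = q/n_i, so the layer transit time is t_i = b_i·n_i / q:
  layer 1 (coarse sand): t_1 = 4.17 × 0.20 / 0.6780 = 1.230 d
  layer 2 (fractured sandstone): t_2 = 13.6 × 0.17 / 0.6780 = 3.410 d
  layer 3 (silty sand): t_3 = 8.89 × 0.15 / 0.6780 = 1.967 d
  layer 4 (karst limestone): t_4 = 7.32 × 0.02 / 0.6780 = 0.2159 d
Total t = Σ t_i = 6.823 days.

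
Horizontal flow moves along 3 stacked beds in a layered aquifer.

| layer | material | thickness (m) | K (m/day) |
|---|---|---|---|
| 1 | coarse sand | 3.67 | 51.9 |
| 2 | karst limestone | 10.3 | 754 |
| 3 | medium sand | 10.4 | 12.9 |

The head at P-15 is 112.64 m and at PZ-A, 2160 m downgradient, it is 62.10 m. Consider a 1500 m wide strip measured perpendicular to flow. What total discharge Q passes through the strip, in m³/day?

Flow is parallel to layering, so each bed carries its own Darcy discharge and the transmissivities add.
Σ(K_i·b_i) = 51.9×3.67 + 754×10.3 + 12.9×10.4 = 8091 m²/day.
Hydraulic gradient i = (112.64 − 62.10) / 2160 = 50.54 / 2160 = 0.02340.
Q = Σ(K_i·b_i) · W · i = 8091 × 1500 × 0.02340 = 2.840e+05 m³/day.

284000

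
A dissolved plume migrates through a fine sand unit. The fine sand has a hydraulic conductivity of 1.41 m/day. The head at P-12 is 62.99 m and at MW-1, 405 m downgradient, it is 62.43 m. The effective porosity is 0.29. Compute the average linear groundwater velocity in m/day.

0.00672

Hydraulic gradient i = (62.99 − 62.43) / 405 = 0.56 / 405 = 0.001383.
Darcy flux q = K · i = 1.410 × 0.001383 = 0.001950 m/day.
Seepage velocity v = q / n_e = 0.001950 / 0.29 = 0.006723 m/day.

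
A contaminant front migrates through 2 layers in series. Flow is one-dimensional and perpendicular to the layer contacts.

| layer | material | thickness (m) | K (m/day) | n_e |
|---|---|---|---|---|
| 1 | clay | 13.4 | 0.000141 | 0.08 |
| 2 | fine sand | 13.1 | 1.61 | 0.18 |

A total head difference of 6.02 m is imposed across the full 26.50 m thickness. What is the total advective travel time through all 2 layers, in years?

With flow normal to the layers, continuity requires the same specific discharge q through every layer.
Σ(b_i/K_i) = 13.4/0.000141 + 13.1/1.61 = 95044 d.
q = Δh / Σ(b_i/K_i) = 6.02 / 95044 = 6.334e-05 m/day.
In each layer the seepage velocity is v_i = q/n_i, so the layer transit time is t_i = b_i·n_i / q:
  layer 1 (clay): t_1 = 13.4 × 0.08 / 6.334e-05 = 16925 d
  layer 2 (fine sand): t_2 = 13.1 × 0.18 / 6.334e-05 = 37228 d
Total t = Σ t_i = 54153 days = 148.3 years.

148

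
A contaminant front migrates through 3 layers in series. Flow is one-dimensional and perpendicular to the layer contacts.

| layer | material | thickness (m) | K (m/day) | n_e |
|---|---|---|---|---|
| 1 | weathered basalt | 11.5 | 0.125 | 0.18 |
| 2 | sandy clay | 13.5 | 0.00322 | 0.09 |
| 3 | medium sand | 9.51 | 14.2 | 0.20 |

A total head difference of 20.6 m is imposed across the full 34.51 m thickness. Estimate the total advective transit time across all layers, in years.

2.95

With flow normal to the layers, continuity requires the same specific discharge q through every layer.
Σ(b_i/K_i) = 11.5/0.125 + 13.5/0.00322 + 9.51/14.2 = 4285 d.
q = Δh / Σ(b_i/K_i) = 20.6 / 4285 = 0.004807 m/day.
In each layer the seepage velocity is v_i = q/n_i, so the layer transit time is t_i = b_i·n_i / q:
  layer 1 (weathered basalt): t_1 = 11.5 × 0.18 / 0.004807 = 430.6 d
  layer 2 (sandy clay): t_2 = 13.5 × 0.09 / 0.004807 = 252.7 d
  layer 3 (medium sand): t_3 = 9.51 × 0.20 / 0.004807 = 395.7 d
Total t = Σ t_i = 1079 days = 2.954 years.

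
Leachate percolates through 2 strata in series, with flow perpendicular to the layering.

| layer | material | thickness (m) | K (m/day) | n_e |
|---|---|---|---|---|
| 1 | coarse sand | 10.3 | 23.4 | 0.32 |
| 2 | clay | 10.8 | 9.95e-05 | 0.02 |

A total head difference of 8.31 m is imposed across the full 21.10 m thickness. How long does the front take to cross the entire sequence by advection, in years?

With flow normal to the layers, continuity requires the same specific discharge q through every layer.
Σ(b_i/K_i) = 10.3/23.4 + 10.8/9.95e-05 = 1.085e+05 d.
q = Δh / Σ(b_i/K_i) = 8.31 / 1.085e+05 = 7.656e-05 m/day.
In each layer the seepage velocity is v_i = q/n_i, so the layer transit time is t_i = b_i·n_i / q:
  layer 1 (coarse sand): t_1 = 10.3 × 0.32 / 7.656e-05 = 43052 d
  layer 2 (clay): t_2 = 10.8 × 0.02 / 7.656e-05 = 2821 d
Total t = Σ t_i = 45873 days = 125.6 years.

126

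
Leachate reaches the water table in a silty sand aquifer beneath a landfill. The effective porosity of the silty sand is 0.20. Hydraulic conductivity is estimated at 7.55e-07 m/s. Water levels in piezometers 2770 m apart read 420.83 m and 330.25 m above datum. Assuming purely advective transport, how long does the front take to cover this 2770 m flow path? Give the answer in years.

711

Convert K: 7.55e-07 m/s × 86400 = 0.06523 m/day.
Hydraulic gradient i = (420.83 − 330.25) / 2770 = 90.58 / 2770 = 0.03270.
Darcy flux q = K · i = 0.06523 × 0.03270 = 0.002133 m/day.
Seepage velocity v = q / n_e = 0.002133 / 0.20 = 0.01067 m/day.
Travel time t = L / v = 2770 / 0.01067 = 2.597e+05 days = 711.1 years.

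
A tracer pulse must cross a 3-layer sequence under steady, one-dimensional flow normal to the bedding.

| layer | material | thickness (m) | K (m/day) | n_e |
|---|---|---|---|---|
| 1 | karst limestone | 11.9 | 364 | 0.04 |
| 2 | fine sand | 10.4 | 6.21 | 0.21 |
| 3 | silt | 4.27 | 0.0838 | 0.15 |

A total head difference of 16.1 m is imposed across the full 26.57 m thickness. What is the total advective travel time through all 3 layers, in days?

10.8

With flow normal to the layers, continuity requires the same specific discharge q through every layer.
Σ(b_i/K_i) = 11.9/364 + 10.4/6.21 + 4.27/0.0838 = 52.66 d.
q = Δh / Σ(b_i/K_i) = 16.1 / 52.66 = 0.3057 m/day.
In each layer the seepage velocity is v_i = q/n_i, so the layer transit time is t_i = b_i·n_i / q:
  layer 1 (karst limestone): t_1 = 11.9 × 0.04 / 0.3057 = 1.557 d
  layer 2 (fine sand): t_2 = 10.4 × 0.21 / 0.3057 = 7.144 d
  layer 3 (silt): t_3 = 4.27 × 0.15 / 0.3057 = 2.095 d
Total t = Σ t_i = 10.80 days.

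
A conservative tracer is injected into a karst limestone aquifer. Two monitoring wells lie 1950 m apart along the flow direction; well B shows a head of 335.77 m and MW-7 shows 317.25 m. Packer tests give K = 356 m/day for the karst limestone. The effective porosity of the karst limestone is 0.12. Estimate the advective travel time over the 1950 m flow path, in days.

69.2

Hydraulic gradient i = (335.77 − 317.25) / 1950 = 18.52 / 1950 = 0.009497.
Darcy flux q = K · i = 356.0 × 0.009497 = 3.381 m/day.
Seepage velocity v = q / n_e = 3.381 / 0.12 = 28.18 m/day.
Travel time t = L / v = 1950 / 28.18 = 69.21 days.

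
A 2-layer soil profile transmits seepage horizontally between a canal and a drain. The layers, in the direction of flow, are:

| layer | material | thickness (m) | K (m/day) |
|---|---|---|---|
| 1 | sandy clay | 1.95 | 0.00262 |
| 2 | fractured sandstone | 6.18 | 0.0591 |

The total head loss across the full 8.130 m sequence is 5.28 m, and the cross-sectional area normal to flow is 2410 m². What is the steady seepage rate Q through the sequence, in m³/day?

Flow is perpendicular to layering, so the layers act in series and the equivalent K is the thickness-weighted harmonic mean.
Total thickness L = 1.95 + 6.18 = 8.130 m.
Σ(b_i/K_i) = 1.95/0.00262 + 6.18/0.0591 = 848.8 d.
K_eq = L / Σ(b_i/K_i) = 8.130 / 848.8 = 0.009578 m/day.
Q = K_eq · A · (Δh/L) = 0.009578 × 2410 × (5.28/8.130) = 14.99 m³/day.

15.0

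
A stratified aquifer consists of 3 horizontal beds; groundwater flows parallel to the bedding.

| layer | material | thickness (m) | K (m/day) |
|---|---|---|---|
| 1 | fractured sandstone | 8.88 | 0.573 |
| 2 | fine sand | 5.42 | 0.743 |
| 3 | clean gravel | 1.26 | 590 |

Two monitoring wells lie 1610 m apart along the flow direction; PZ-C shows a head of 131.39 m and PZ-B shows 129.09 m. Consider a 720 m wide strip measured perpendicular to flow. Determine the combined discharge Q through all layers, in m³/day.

Flow is parallel to layering, so each bed carries its own Darcy discharge and the transmissivities add.
Σ(K_i·b_i) = 0.573×8.88 + 0.743×5.42 + 590×1.26 = 752.5 m²/day.
Hydraulic gradient i = (131.39 − 129.09) / 1610 = 2.3 / 1610 = 0.001429.
Q = Σ(K_i·b_i) · W · i = 752.5 × 720 × 0.001429 = 774.0 m³/day.

774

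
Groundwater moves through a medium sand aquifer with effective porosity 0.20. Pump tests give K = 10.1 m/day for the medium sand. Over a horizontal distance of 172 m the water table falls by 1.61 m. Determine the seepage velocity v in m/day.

0.473

Hydraulic gradient i = Δh / L = 1.61 / 172 = 0.009360.
Darcy flux q = K · i = 10.10 × 0.009360 = 0.09454 m/day.
Seepage velocity v = q / n_e = 0.09454 / 0.20 = 0.4727 m/day.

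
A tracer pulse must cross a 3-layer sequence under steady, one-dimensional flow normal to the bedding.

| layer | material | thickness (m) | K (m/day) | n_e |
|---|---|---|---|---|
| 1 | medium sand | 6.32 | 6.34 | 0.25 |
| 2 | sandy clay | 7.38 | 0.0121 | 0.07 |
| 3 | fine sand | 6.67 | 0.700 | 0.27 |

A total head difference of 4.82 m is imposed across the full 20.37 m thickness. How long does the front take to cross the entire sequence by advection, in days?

With flow normal to the layers, continuity requires the same specific discharge q through every layer.
Σ(b_i/K_i) = 6.32/6.34 + 7.38/0.0121 + 6.67/0.700 = 620.4 d.
q = Δh / Σ(b_i/K_i) = 4.82 / 620.4 = 0.007769 m/day.
In each layer the seepage velocity is v_i = q/n_i, so the layer transit time is t_i = b_i·n_i / q:
  layer 1 (medium sand): t_1 = 6.32 × 0.25 / 0.007769 = 203.4 d
  layer 2 (sandy clay): t_2 = 7.38 × 0.07 / 0.007769 = 66.50 d
  layer 3 (fine sand): t_3 = 6.67 × 0.27 / 0.007769 = 231.8 d
Total t = Σ t_i = 501.7 days.

502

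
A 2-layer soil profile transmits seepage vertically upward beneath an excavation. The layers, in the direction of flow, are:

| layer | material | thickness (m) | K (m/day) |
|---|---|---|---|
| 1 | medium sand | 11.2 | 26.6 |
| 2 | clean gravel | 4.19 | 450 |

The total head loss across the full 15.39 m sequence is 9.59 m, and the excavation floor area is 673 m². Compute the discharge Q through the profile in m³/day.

15000

Flow is perpendicular to layering, so the layers act in series and the equivalent K is the thickness-weighted harmonic mean.
Total thickness L = 11.2 + 4.19 = 15.39 m.
Σ(b_i/K_i) = 11.2/26.6 + 4.19/450 = 0.4304 d.
K_eq = L / Σ(b_i/K_i) = 15.39 / 0.4304 = 35.76 m/day.
Q = K_eq · A · (Δh/L) = 35.76 × 673 × (9.59/15.39) = 14997 m³/day.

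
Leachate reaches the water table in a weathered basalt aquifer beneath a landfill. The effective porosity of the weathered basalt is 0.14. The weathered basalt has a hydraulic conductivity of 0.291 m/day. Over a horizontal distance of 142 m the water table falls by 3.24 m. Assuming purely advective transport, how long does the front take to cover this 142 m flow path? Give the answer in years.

8.20

Hydraulic gradient i = Δh / L = 3.24 / 142 = 0.02282.
Darcy flux q = K · i = 0.2910 × 0.02282 = 0.006640 m/day.
Seepage velocity v = q / n_e = 0.006640 / 0.14 = 0.04743 m/day.
Travel time t = L / v = 142 / 0.04743 = 2994 days = 8.197 years.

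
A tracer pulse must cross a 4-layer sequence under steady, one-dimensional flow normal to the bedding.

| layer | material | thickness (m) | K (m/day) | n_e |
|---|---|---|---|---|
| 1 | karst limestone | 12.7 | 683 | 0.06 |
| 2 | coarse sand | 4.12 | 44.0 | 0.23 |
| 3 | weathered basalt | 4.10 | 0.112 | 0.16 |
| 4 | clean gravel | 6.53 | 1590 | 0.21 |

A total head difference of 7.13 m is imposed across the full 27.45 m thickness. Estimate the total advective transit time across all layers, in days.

With flow normal to the layers, continuity requires the same specific discharge q through every layer.
Σ(b_i/K_i) = 12.7/683 + 4.12/44.0 + 4.10/0.112 + 6.53/1590 = 36.72 d.
q = Δh / Σ(b_i/K_i) = 7.13 / 36.72 = 0.1942 m/day.
In each layer the seepage velocity is v_i = q/n_i, so the layer transit time is t_i = b_i·n_i / q:
  layer 1 (karst limestone): t_1 = 12.7 × 0.06 / 0.1942 = 3.925 d
  layer 2 (coarse sand): t_2 = 4.12 × 0.23 / 0.1942 = 4.881 d
  layer 3 (weathered basalt): t_3 = 4.10 × 0.16 / 0.1942 = 3.379 d
  layer 4 (clean gravel): t_4 = 6.53 × 0.21 / 0.1942 = 7.063 d
Total t = Σ t_i = 19.25 days.

19.2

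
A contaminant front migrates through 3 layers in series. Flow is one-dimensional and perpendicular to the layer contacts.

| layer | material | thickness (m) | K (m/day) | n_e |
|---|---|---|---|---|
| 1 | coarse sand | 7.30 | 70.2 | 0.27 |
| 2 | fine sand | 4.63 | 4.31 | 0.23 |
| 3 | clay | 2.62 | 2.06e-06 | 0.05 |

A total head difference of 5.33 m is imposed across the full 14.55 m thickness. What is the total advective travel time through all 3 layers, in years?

2070

With flow normal to the layers, continuity requires the same specific discharge q through every layer.
Σ(b_i/K_i) = 7.30/70.2 + 4.63/4.31 + 2.62/2.06e-06 = 1.272e+06 d.
q = Δh / Σ(b_i/K_i) = 5.33 / 1.272e+06 = 4.191e-06 m/day.
In each layer the seepage velocity is v_i = q/n_i, so the layer transit time is t_i = b_i·n_i / q:
  layer 1 (coarse sand): t_1 = 7.30 × 0.27 / 4.191e-06 = 4.703e+05 d
  layer 2 (fine sand): t_2 = 4.63 × 0.23 / 4.191e-06 = 2.541e+05 d
  layer 3 (clay): t_3 = 2.62 × 0.05 / 4.191e-06 = 31259 d
Total t = Σ t_i = 7.557e+05 days = 2069 years.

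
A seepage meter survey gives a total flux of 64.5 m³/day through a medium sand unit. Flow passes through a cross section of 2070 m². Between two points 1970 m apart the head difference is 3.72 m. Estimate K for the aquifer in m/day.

Hydraulic gradient i = Δh / L = 3.72 / 1970 = 0.001888.
From Q = K·A·i, K = Q / (A·i) = 64.5 / (2070 × 0.001888) = 16.50 m/day.

16.5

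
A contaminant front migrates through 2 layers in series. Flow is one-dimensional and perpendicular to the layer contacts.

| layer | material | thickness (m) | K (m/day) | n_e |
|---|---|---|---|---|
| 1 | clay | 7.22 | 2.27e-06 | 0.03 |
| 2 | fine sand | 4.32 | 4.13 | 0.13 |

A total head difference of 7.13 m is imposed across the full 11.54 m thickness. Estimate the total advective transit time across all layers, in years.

950

With flow normal to the layers, continuity requires the same specific discharge q through every layer.
Σ(b_i/K_i) = 7.22/2.27e-06 + 4.32/4.13 = 3.181e+06 d.
q = Δh / Σ(b_i/K_i) = 7.13 / 3.181e+06 = 2.242e-06 m/day.
In each layer the seepage velocity is v_i = q/n_i, so the layer transit time is t_i = b_i·n_i / q:
  layer 1 (clay): t_1 = 7.22 × 0.03 / 2.242e-06 = 96623 d
  layer 2 (fine sand): t_2 = 4.32 × 0.13 / 2.242e-06 = 2.505e+05 d
Total t = Σ t_i = 3.471e+05 days = 950.4 years.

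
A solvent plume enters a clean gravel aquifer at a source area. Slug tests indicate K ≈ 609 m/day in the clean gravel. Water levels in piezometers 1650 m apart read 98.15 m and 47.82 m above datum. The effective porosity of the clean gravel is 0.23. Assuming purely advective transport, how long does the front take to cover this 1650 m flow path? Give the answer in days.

20.4

Hydraulic gradient i = (98.15 − 47.82) / 1650 = 50.33 / 1650 = 0.03050.
Darcy flux q = K · i = 609.0 × 0.03050 = 18.58 m/day.
Seepage velocity v = q / n_e = 18.58 / 0.23 = 80.77 m/day.
Travel time t = L / v = 1650 / 80.77 = 20.43 days.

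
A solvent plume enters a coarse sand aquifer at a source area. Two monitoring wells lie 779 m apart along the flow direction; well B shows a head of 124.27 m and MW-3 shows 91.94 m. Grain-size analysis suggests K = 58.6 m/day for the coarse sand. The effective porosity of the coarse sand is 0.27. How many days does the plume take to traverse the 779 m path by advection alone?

86.5

Hydraulic gradient i = (124.27 − 91.94) / 779 = 32.33 / 779 = 0.04150.
Darcy flux q = K · i = 58.60 × 0.04150 = 2.432 m/day.
Seepage velocity v = q / n_e = 2.432 / 0.27 = 9.007 m/day.
Travel time t = L / v = 779 / 9.007 = 86.48 days.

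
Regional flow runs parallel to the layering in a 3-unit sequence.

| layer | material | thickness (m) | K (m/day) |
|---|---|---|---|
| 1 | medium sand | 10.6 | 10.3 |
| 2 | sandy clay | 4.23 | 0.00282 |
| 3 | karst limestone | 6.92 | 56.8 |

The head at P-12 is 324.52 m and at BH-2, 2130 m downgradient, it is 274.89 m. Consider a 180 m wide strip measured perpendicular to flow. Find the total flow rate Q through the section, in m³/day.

2110

Flow is parallel to layering, so each bed carries its own Darcy discharge and the transmissivities add.
Σ(K_i·b_i) = 10.3×10.6 + 0.00282×4.23 + 56.8×6.92 = 502.2 m²/day.
Hydraulic gradient i = (324.52 − 274.89) / 2130 = 49.63 / 2130 = 0.02330.
Q = Σ(K_i·b_i) · W · i = 502.2 × 180 × 0.02330 = 2106 m³/day.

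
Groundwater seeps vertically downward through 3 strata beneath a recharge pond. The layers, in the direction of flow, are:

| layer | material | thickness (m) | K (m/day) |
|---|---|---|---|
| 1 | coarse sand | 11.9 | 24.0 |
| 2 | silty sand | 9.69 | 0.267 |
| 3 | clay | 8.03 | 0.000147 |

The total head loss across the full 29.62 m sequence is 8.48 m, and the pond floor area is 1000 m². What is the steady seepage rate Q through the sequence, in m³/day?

0.155

Flow is perpendicular to layering, so the layers act in series and the equivalent K is the thickness-weighted harmonic mean.
Total thickness L = 11.9 + 9.69 + 8.03 = 29.62 m.
Σ(b_i/K_i) = 11.9/24.0 + 9.69/0.267 + 8.03/0.000147 = 54663 d.
K_eq = L / Σ(b_i/K_i) = 29.62 / 54663 = 0.0005419 m/day.
Q = K_eq · A · (Δh/L) = 0.0005419 × 1000 × (8.48/29.62) = 0.1551 m³/day.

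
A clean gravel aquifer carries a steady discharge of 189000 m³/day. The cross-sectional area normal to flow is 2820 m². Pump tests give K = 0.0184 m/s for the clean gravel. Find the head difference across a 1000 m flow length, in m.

42.2

Convert K: 0.0184 m/s × 86400 = 1590 m/day.
From Q = K·A·i, i = Q / (K·A) = 189000 / (1590 × 2820) = 0.04216.
Head loss Δh = i · L = 0.04216 × 1000 = 42.16 m.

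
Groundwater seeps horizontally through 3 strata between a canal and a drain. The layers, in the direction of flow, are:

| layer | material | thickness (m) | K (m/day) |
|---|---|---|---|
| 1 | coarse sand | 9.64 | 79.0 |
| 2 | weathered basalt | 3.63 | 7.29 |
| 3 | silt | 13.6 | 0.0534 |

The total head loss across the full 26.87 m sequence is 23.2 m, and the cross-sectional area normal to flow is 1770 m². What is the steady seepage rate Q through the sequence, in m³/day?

Flow is perpendicular to layering, so the layers act in series and the equivalent K is the thickness-weighted harmonic mean.
Total thickness L = 9.64 + 3.63 + 13.6 = 26.87 m.
Σ(b_i/K_i) = 9.64/79.0 + 3.63/7.29 + 13.6/0.0534 = 255.3 d.
K_eq = L / Σ(b_i/K_i) = 26.87 / 255.3 = 0.1052 m/day.
Q = K_eq · A · (Δh/L) = 0.1052 × 1770 × (23.2/26.87) = 160.8 m³/day.

161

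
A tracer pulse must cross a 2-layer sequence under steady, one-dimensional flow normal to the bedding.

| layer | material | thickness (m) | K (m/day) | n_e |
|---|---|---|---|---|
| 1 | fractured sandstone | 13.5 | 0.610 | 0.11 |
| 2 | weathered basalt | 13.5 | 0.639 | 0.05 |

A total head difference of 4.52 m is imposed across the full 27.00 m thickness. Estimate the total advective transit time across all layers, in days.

20.7

With flow normal to the layers, continuity requires the same specific discharge q through every layer.
Σ(b_i/K_i) = 13.5/0.610 + 13.5/0.639 = 43.26 d.
q = Δh / Σ(b_i/K_i) = 4.52 / 43.26 = 0.1045 m/day.
In each layer the seepage velocity is v_i = q/n_i, so the layer transit time is t_i = b_i·n_i / q:
  layer 1 (fractured sandstone): t_1 = 13.5 × 0.11 / 0.1045 = 14.21 d
  layer 2 (weathered basalt): t_2 = 13.5 × 0.05 / 0.1045 = 6.460 d
Total t = Σ t_i = 20.67 days.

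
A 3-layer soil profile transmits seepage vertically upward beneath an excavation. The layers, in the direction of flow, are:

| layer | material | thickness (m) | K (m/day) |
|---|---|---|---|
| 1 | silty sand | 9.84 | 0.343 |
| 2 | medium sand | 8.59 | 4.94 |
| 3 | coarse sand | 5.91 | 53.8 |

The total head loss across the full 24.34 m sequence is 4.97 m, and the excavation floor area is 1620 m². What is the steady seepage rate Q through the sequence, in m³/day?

264

Flow is perpendicular to layering, so the layers act in series and the equivalent K is the thickness-weighted harmonic mean.
Total thickness L = 9.84 + 8.59 + 5.91 = 24.34 m.
Σ(b_i/K_i) = 9.84/0.343 + 8.59/4.94 + 5.91/53.8 = 30.54 d.
K_eq = L / Σ(b_i/K_i) = 24.34 / 30.54 = 0.7971 m/day.
Q = K_eq · A · (Δh/L) = 0.7971 × 1620 × (4.97/24.34) = 263.7 m³/day.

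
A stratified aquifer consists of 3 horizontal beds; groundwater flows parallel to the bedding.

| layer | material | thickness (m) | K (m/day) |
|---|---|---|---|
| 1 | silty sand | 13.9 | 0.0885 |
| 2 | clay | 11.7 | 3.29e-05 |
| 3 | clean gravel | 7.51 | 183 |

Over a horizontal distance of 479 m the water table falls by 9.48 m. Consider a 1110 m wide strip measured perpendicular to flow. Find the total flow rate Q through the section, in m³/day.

Flow is parallel to layering, so each bed carries its own Darcy discharge and the transmissivities add.
Σ(K_i·b_i) = 0.0885×13.9 + 3.29e-05×11.7 + 183×7.51 = 1376 m²/day.
Hydraulic gradient i = Δh / L = 9.48 / 479 = 0.01979.
Q = Σ(K_i·b_i) · W · i = 1376 × 1110 × 0.01979 = 30219 m³/day.

30200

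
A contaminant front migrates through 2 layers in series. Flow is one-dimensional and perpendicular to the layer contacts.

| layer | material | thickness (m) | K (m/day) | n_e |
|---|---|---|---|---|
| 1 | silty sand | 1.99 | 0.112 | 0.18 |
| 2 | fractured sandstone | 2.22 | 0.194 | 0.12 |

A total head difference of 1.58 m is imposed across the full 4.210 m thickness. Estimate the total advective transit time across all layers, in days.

With flow normal to the layers, continuity requires the same specific discharge q through every layer.
Σ(b_i/K_i) = 1.99/0.112 + 2.22/0.194 = 29.21 d.
q = Δh / Σ(b_i/K_i) = 1.58 / 29.21 = 0.05409 m/day.
In each layer the seepage velocity is v_i = q/n_i, so the layer transit time is t_i = b_i·n_i / q:
  layer 1 (silty sand): t_1 = 1.99 × 0.18 / 0.05409 = 6.622 d
  layer 2 (fractured sandstone): t_2 = 2.22 × 0.12 / 0.05409 = 4.925 d
Total t = Σ t_i = 11.55 days.

11.5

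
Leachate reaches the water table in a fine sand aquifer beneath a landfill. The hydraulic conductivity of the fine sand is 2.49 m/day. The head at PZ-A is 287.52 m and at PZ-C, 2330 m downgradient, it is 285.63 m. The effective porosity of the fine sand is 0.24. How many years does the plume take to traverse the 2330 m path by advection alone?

758

Hydraulic gradient i = (287.52 − 285.63) / 2330 = 1.89 / 2330 = 0.0008112.
Darcy flux q = K · i = 2.490 × 0.0008112 = 0.002020 m/day.
Seepage velocity v = q / n_e = 0.002020 / 0.24 = 0.008416 m/day.
Travel time t = L / v = 2330 / 0.008416 = 2.769e+05 days = 758.0 years.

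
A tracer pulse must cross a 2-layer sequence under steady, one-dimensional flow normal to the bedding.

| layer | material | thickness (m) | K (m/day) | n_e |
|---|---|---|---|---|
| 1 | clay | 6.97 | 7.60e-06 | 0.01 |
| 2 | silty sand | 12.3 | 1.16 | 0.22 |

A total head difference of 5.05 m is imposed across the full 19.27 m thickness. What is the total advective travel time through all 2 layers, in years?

With flow normal to the layers, continuity requires the same specific discharge q through every layer.
Σ(b_i/K_i) = 6.97/7.60e-06 + 12.3/1.16 = 9.171e+05 d.
q = Δh / Σ(b_i/K_i) = 5.05 / 9.171e+05 = 5.506e-06 m/day.
In each layer the seepage velocity is v_i = q/n_i, so the layer transit time is t_i = b_i·n_i / q:
  layer 1 (clay): t_1 = 6.97 × 0.01 / 5.506e-06 = 12658 d
  layer 2 (silty sand): t_2 = 12.3 × 0.22 / 5.506e-06 = 4.914e+05 d
Total t = Σ t_i = 5.041e+05 days = 1380 years.

1380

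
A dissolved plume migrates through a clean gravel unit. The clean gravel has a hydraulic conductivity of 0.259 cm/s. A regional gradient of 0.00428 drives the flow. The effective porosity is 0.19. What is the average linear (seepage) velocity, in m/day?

5.04

Convert K: 0.259 cm/s × 864 = 223.8 m/day.
Hydraulic gradient i = 0.00428.
Darcy flux q = K · i = 223.8 × 0.004280 = 0.9578 m/day.
Seepage velocity v = q / n_e = 0.9578 / 0.19 = 5.041 m/day.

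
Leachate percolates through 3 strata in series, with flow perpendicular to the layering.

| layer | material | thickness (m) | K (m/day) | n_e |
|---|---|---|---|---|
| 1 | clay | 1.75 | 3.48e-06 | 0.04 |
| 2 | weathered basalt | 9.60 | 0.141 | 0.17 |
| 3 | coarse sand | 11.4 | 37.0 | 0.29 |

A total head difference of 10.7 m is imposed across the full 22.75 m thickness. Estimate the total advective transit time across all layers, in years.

644

With flow normal to the layers, continuity requires the same specific discharge q through every layer.
Σ(b_i/K_i) = 1.75/3.48e-06 + 9.60/0.141 + 11.4/37.0 = 5.029e+05 d.
q = Δh / Σ(b_i/K_i) = 10.7 / 5.029e+05 = 2.127e-05 m/day.
In each layer the seepage velocity is v_i = q/n_i, so the layer transit time is t_i = b_i·n_i / q:
  layer 1 (clay): t_1 = 1.75 × 0.04 / 2.127e-05 = 3290 d
  layer 2 (weathered basalt): t_2 = 9.60 × 0.17 / 2.127e-05 = 76710 d
  layer 3 (coarse sand): t_3 = 11.4 × 0.29 / 2.127e-05 = 1.554e+05 d
Total t = Σ t_i = 2.354e+05 days = 644.5 years.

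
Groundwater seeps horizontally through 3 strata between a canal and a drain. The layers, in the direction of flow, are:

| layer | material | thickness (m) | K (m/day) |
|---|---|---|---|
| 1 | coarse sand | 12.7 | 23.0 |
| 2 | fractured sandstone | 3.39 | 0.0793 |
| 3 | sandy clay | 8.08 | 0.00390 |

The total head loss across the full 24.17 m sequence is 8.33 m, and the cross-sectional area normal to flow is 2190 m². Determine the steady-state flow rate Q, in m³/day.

8.62

Flow is perpendicular to layering, so the layers act in series and the equivalent K is the thickness-weighted harmonic mean.
Total thickness L = 12.7 + 3.39 + 8.08 = 24.17 m.
Σ(b_i/K_i) = 12.7/23.0 + 3.39/0.0793 + 8.08/0.00390 = 2115 d.
K_eq = L / Σ(b_i/K_i) = 24.17 / 2115 = 0.01143 m/day.
Q = K_eq · A · (Δh/L) = 0.01143 × 2190 × (8.33/24.17) = 8.625 m³/day.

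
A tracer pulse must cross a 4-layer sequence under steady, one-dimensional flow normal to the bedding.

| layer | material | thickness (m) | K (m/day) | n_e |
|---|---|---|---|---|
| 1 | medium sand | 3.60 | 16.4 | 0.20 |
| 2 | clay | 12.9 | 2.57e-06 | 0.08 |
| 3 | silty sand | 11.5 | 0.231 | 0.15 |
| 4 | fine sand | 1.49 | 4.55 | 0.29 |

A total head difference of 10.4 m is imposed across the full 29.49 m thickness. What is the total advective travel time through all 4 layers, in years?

5170

With flow normal to the layers, continuity requires the same specific discharge q through every layer.
Σ(b_i/K_i) = 3.60/16.4 + 12.9/2.57e-06 + 11.5/0.231 + 1.49/4.55 = 5.020e+06 d.
q = Δh / Σ(b_i/K_i) = 10.4 / 5.020e+06 = 2.072e-06 m/day.
In each layer the seepage velocity is v_i = q/n_i, so the layer transit time is t_i = b_i·n_i / q:
  layer 1 (medium sand): t_1 = 3.60 × 0.20 / 2.072e-06 = 3.475e+05 d
  layer 2 (clay): t_2 = 12.9 × 0.08 / 2.072e-06 = 4.981e+05 d
  layer 3 (silty sand): t_3 = 11.5 × 0.15 / 2.072e-06 = 8.326e+05 d
  layer 4 (fine sand): t_4 = 1.49 × 0.29 / 2.072e-06 = 2.086e+05 d
Total t = Σ t_i = 1.887e+06 days = 5166 years.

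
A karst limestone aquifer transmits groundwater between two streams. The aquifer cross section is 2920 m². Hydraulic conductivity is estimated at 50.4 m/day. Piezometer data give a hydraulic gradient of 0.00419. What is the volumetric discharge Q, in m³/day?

617

Hydraulic gradient i = 0.00419.
Darcy's law: Q = K · A · i = 50.40 × 2920 × 0.004190 = 616.6 m³/day.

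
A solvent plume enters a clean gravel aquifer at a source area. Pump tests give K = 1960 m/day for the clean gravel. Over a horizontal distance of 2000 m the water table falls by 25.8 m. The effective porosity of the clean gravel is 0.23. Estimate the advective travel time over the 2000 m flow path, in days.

Hydraulic gradient i = Δh / L = 25.8 / 2000 = 0.01290.
Darcy flux q = K · i = 1960 × 0.01290 = 25.28 m/day.
Seepage velocity v = q / n_e = 25.28 / 0.23 = 109.9 m/day.
Travel time t = L / v = 2000 / 109.9 = 18.19 days.

18.2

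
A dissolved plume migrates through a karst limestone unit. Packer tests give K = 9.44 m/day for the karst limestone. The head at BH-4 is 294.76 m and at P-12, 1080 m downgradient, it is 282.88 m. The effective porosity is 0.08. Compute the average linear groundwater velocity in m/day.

Hydraulic gradient i = (294.76 − 282.88) / 1080 = 11.88 / 1080 = 0.01100.
Darcy flux q = K · i = 9.440 × 0.01100 = 0.1038 m/day.
Seepage velocity v = q / n_e = 0.1038 / 0.08 = 1.298 m/day.

1.30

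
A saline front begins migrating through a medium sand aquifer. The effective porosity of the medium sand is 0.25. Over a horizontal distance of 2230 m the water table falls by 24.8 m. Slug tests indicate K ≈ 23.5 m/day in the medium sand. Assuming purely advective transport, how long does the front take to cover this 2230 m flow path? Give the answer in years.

5.84

Hydraulic gradient i = Δh / L = 24.8 / 2230 = 0.01112.
Darcy flux q = K · i = 23.50 × 0.01112 = 0.2613 m/day.
Seepage velocity v = q / n_e = 0.2613 / 0.25 = 1.045 m/day.
Travel time t = L / v = 2230 / 1.045 = 2133 days = 5.840 years.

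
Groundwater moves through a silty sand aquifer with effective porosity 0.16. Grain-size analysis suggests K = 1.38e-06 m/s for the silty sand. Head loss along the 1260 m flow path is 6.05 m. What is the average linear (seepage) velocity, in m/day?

Convert K: 1.38e-06 m/s × 86400 = 0.1192 m/day.
Hydraulic gradient i = Δh / L = 6.05 / 1260 = 0.004802.
Darcy flux q = K · i = 0.1192 × 0.004802 = 0.0005725 m/day.
Seepage velocity v = q / n_e = 0.0005725 / 0.16 = 0.003578 m/day.

0.00358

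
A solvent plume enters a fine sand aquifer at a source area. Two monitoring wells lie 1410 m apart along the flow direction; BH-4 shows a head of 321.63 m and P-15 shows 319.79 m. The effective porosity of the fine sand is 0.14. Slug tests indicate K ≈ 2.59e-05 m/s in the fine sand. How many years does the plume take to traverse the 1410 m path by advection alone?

185

Convert K: 2.59e-05 m/s × 86400 = 2.238 m/day.
Hydraulic gradient i = (321.63 − 319.79) / 1410 = 1.84 / 1410 = 0.001305.
Darcy flux q = K · i = 2.238 × 0.001305 = 0.002920 m/day.
Seepage velocity v = q / n_e = 0.002920 / 0.14 = 0.02086 m/day.
Travel time t = L / v = 1410 / 0.02086 = 67598 days = 185.1 years.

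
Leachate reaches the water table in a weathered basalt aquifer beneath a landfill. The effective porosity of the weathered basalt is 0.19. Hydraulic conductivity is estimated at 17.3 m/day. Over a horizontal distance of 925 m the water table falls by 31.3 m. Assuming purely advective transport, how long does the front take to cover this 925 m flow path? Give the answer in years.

0.822

Hydraulic gradient i = Δh / L = 31.3 / 925 = 0.03384.
Darcy flux q = K · i = 17.30 × 0.03384 = 0.5854 m/day.
Seepage velocity v = q / n_e = 0.5854 / 0.19 = 3.081 m/day.
Travel time t = L / v = 925 / 3.081 = 300.2 days = 0.8220 years.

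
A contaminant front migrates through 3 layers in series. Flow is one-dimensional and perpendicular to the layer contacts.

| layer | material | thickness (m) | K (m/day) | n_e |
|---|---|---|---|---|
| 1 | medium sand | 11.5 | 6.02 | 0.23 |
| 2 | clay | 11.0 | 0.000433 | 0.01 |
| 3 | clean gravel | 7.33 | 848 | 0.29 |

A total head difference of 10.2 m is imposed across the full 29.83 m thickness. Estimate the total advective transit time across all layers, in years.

With flow normal to the layers, continuity requires the same specific discharge q through every layer.
Σ(b_i/K_i) = 11.5/6.02 + 11.0/0.000433 + 7.33/848 = 25406 d.
q = Δh / Σ(b_i/K_i) = 10.2 / 25406 = 0.0004015 m/day.
In each layer the seepage velocity is v_i = q/n_i, so the layer transit time is t_i = b_i·n_i / q:
  layer 1 (medium sand): t_1 = 11.5 × 0.23 / 0.0004015 = 6588 d
  layer 2 (clay): t_2 = 11.0 × 0.01 / 0.0004015 = 274.0 d
  layer 3 (clean gravel): t_3 = 7.33 × 0.29 / 0.0004015 = 5295 d
Total t = Σ t_i = 12157 days = 33.28 years.

33.3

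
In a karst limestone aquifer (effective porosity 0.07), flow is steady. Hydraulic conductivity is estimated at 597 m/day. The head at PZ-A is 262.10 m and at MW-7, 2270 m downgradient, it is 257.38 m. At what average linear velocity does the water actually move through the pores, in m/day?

Hydraulic gradient i = (262.10 − 257.38) / 2270 = 4.72 / 2270 = 0.002079.
Darcy flux q = K · i = 597.0 × 0.002079 = 1.241 m/day.
Seepage velocity v = q / n_e = 1.241 / 0.07 = 17.73 m/day.

17.7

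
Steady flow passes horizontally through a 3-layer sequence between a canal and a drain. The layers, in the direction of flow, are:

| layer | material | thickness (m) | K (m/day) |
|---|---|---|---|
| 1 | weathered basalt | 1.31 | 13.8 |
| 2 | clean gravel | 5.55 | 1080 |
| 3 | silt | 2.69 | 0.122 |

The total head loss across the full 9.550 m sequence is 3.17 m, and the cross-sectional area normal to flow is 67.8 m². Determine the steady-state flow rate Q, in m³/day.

Flow is perpendicular to layering, so the layers act in series and the equivalent K is the thickness-weighted harmonic mean.
Total thickness L = 1.31 + 5.55 + 2.69 = 9.550 m.
Σ(b_i/K_i) = 1.31/13.8 + 5.55/1080 + 2.69/0.122 = 22.15 d.
K_eq = L / Σ(b_i/K_i) = 9.550 / 22.15 = 0.4312 m/day.
Q = K_eq · A · (Δh/L) = 0.4312 × 67.8 × (3.17/9.550) = 9.704 m³/day.

9.70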